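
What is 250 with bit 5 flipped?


250 ^ (1 << 5) = 250 ^ 32 = 218

218


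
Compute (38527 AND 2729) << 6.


Step 1: 38527 & 2729 = 553
Step 2: 553 << 6 = 35392

35392


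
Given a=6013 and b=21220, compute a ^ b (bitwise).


6013 ^ 21220 = 17817

17817


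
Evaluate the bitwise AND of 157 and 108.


0b10011101 & 0b1101100 = 0b1100 = 12

12


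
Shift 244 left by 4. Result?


0b11110100 << 4 = 0b111101000000 = 3904

3904


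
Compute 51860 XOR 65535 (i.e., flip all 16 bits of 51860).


51860 ^ 65535 = 13675

13675


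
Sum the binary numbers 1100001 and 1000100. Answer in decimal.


1100001 + 1000100 = 10100101 = 165

165


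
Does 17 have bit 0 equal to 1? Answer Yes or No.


0b10001, bit 0 = 1. Yes

Yes


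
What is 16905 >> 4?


0b100001000001001 >> 4 = 0b10000100000 = 1056

1056


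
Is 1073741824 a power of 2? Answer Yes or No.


0b1000000000000000000000000000000. Only one bit set => Yes

Yes


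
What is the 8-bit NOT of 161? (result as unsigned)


~0b10100001 = 0b1011110 = 94 (8-bit unsigned)

94


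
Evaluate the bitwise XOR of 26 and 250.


0b11010 ^ 0b11111010 = 0b11100000 = 224

224


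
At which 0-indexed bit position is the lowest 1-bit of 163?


0b10100011. Lowest set bit at position 0

0


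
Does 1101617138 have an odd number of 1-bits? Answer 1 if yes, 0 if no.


0b1000001101010010101011111110010 has 16 ones => parity 0

0


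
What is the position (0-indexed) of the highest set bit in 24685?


0b110000001101101. Highest set bit at position 14

14


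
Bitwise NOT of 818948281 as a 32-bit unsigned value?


~0b110000110100000010100010111001 = 0b11001111001011111101011101000110 = 3476019014 (32-bit unsigned)

3476019014


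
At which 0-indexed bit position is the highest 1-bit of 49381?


0b1100000011100101. Highest set bit at position 15

15


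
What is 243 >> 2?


0b11110011 >> 2 = 0b111100 = 60

60


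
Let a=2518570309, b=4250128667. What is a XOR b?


2518570309 ^ 4250128667 = 1800242270

1800242270


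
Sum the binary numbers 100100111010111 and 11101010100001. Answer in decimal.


100100111010111 + 11101010100001 = 1000010001111000 = 33912

33912


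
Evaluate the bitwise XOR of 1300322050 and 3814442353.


0b1001101100000010101011100000010 ^ 0b11100011010110111100010101110001 = 0b10101110110110101001001001110011 = 2933559923

2933559923


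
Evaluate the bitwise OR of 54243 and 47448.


0b1101001111100011 | 0b1011100101011000 = 0b1111101111111011 = 64507

64507


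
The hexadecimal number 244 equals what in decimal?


244 hex = 580 decimal

580


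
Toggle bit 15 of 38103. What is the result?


38103 ^ (1 << 15) = 38103 ^ 32768 = 5335

5335


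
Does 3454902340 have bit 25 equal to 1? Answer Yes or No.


0b11001101111011011010000001000100, bit 25 = 0. No

No


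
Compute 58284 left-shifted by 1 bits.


0b1110001110101100 << 1 = 0b11100011101011000 = 116568

116568


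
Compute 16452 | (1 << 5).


16452 | (1 << 5) = 16452 | 32 = 16484

16484


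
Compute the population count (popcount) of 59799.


0b1110100110010111 has 10 set bits

10


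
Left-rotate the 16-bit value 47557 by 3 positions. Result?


Rotate 0b1011100111000101 left by 3 (16-bit) = 0b1100111000101101 = 52781

52781


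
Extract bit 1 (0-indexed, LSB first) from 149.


0b10010101, position 1 = 0

0


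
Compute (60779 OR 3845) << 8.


Step 1: 60779 | 3845 = 61295
Step 2: 61295 << 8 = 15691520

15691520


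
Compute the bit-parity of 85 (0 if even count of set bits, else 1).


0b1010101 has 4 ones => parity 0

0


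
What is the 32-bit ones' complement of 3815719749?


3815719749 ^ 4294967295 = 479247546

479247546


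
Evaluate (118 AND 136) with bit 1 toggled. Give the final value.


Step 1: 118 & 136 = 0
Step 2: 0 ^ (1 << 1) = 0 ^ 2 = 2

2


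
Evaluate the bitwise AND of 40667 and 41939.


0b1001111011011011 & 0b1010001111010011 = 0b1000001011010011 = 33491

33491


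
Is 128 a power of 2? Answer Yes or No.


0b10000000. Only one bit set => Yes

Yes


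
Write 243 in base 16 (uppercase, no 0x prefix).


243 = F3 hex

F3


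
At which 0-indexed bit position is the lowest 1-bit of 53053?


0b1100111100111101. Lowest set bit at position 0

0


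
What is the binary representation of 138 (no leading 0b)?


138 = 10001010 in binary

10001010


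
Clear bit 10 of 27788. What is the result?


27788 & ~(1 << 10) = 26764

26764


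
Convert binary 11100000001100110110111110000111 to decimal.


11100000001100110110111110000111 in decimal = 3761467271

3761467271


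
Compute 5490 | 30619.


0b1010101110010 | 0b111011110011011 = 0b111011111111011 = 30715

30715


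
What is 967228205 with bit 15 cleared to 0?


967228205 & ~(1 << 15) = 967195437

967195437


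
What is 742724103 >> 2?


0b101100010001010001001000000111 >> 2 = 0b1011000100010100010010000001 = 185681025

185681025


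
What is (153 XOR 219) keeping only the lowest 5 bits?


Step 1: 153 ^ 219 = 66
Step 2: 66 & 31 = 2

2


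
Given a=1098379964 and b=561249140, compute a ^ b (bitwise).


1098379964 ^ 561249140 = 1610877384

1610877384


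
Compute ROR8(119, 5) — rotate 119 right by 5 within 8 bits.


Rotate 0b1110111 right by 5 (8-bit) = 0b10111011 = 187

187


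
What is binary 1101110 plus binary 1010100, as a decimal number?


1101110 + 1010100 = 11000010 = 194

194


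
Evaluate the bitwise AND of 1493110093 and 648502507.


0b1011000111111110000110101001101 & 0b100110101001110101110011101011 = 0b101001110000110001001001 = 10947657

10947657


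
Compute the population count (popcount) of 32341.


0b111111001010101 has 10 set bits

10


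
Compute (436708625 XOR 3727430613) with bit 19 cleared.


Step 1: 436708625 ^ 3727430613 = 3291199172
Step 2: 3291199172 & ~(1 << 19) = 3290674884

3290674884


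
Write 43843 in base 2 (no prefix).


43843 = 1010101101000011 in binary

1010101101000011


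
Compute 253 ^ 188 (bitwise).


0b11111101 ^ 0b10111100 = 0b1000001 = 65

65


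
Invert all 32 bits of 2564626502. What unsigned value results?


2564626502 ^ 4294967295 = 1730340793

1730340793


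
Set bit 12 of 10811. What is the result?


10811 | (1 << 12) = 10811 | 4096 = 14907

14907


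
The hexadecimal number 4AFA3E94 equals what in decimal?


4AFA3E94 hex = 1257914004 decimal

1257914004


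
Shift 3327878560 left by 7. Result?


0b11000110010110110110010110100000 << 7 = 0b110001100101101101100101101000000000000 = 425968455680

425968455680


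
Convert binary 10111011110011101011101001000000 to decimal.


10111011110011101011101001000000 in decimal = 3150887488

3150887488


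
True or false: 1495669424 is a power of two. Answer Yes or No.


0b1011001001001100001101010110000. Multiple bits set => No

No


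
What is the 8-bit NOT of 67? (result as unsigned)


~0b1000011 = 0b10111100 = 188 (8-bit unsigned)

188


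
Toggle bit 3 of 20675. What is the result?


20675 ^ (1 << 3) = 20675 ^ 8 = 20683

20683


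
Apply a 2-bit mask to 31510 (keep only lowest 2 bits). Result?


31510 & 3 = 2

2


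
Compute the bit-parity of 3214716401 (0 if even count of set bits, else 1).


0b10111111100111001010110111110001 has 21 ones => parity 1

1


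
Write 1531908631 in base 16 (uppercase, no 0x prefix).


1531908631 = 5B4F1217 hex

5B4F1217


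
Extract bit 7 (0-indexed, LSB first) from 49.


0b110001, position 7 = 0

0


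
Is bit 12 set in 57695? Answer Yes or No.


0b1110000101011111, bit 12 = 0. No

No


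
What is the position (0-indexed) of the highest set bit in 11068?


0b10101100111100. Highest set bit at position 13

13


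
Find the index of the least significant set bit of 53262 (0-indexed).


0b1101000000001110. Lowest set bit at position 1

1


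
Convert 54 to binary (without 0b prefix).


54 = 110110 in binary

110110


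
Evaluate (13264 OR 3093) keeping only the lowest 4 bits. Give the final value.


Step 1: 13264 | 3093 = 16341
Step 2: 16341 & 15 = 5

5


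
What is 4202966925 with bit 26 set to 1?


4202966925 | (1 << 26) = 4202966925 | 67108864 = 4270075789

4270075789


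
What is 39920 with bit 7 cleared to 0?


39920 & ~(1 << 7) = 39792

39792


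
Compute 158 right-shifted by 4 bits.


0b10011110 >> 4 = 0b1001 = 9

9


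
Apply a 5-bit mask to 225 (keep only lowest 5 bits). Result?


225 & 31 = 1

1


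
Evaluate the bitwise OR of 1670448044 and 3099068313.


0b1100011100100010000001110101100 | 0b10111000101110000000011110011001 = 0b11111011101110010000011110111101 = 4223207357

4223207357


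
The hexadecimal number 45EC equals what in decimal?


45EC hex = 17900 decimal

17900


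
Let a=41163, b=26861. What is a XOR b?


41163 ^ 26861 = 51238

51238


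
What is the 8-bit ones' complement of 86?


86 ^ 255 = 169

169


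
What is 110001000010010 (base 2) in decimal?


110001000010010 in decimal = 25106

25106


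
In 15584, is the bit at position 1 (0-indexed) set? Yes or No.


0b11110011100000, bit 1 = 0. No

No


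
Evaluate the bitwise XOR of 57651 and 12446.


0b1110000100110011 ^ 0b11000010011110 = 0b1101000110101101 = 53677

53677


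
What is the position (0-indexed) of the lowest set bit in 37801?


0b1001001110101001. Lowest set bit at position 0

0


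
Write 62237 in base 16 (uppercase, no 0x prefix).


62237 = F31D hex

F31D


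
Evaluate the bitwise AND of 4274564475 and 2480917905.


0b11111110110010001010110101111011 & 0b10010011110111111100110110010001 = 0b10010010110010001000110100010001 = 2462616849

2462616849


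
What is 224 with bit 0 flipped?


224 ^ (1 << 0) = 224 ^ 1 = 225

225


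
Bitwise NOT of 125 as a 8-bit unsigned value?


~0b1111101 = 0b10000010 = 130 (8-bit unsigned)

130


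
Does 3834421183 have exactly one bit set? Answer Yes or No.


0b11100100100011001001111110111111. Multiple bits set => No

No


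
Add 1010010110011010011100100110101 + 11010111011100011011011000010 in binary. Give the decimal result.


1010010110011010011100100110101 + 11010111011100011011011000010 = 1101101101110110110111111110111 = 1841000439

1841000439


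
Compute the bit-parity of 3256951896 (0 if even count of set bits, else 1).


0b11000010001000010010010001011000 has 10 ones => parity 0

0


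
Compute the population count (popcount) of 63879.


0b1111100110000111 has 10 set bits

10


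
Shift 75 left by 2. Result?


0b1001011 << 2 = 0b100101100 = 300

300


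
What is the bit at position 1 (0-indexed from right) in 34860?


0b1000100000101100, position 1 = 0

0


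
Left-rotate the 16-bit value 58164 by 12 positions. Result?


Rotate 0b1110001100110100 left by 12 (16-bit) = 0b100111000110011 = 20019

20019


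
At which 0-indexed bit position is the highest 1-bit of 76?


0b1001100. Highest set bit at position 6

6


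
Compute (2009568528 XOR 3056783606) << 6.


Step 1: 2009568528 ^ 3056783606 = 3254076902
Step 2: 3254076902 << 6 = 208260921728

208260921728


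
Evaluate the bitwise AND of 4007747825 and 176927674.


0b11101110111000010110000011110001 & 0b1010100010111011001110111010 = 0b1010100000010010000010110000 = 176234672

176234672


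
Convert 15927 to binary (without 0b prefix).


15927 = 11111000110111 in binary

11111000110111


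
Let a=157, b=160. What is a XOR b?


157 ^ 160 = 61

61


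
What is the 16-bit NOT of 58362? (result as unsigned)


~0b1110001111111010 = 0b1110000000101 = 7173 (16-bit unsigned)

7173


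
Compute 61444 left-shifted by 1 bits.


0b1111000000000100 << 1 = 0b11110000000001000 = 122888

122888


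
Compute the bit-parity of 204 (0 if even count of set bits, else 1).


0b11001100 has 4 ones => parity 0

0


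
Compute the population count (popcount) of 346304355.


0b10100101001000010111101100011 has 14 set bits

14


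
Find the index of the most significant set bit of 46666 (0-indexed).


0b1011011001001010. Highest set bit at position 15

15


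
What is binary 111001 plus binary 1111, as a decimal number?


111001 + 1111 = 1001000 = 72

72


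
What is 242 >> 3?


0b11110010 >> 3 = 0b11110 = 30

30


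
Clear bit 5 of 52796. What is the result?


52796 & ~(1 << 5) = 52764

52764


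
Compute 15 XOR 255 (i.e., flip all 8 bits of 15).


15 ^ 255 = 240

240


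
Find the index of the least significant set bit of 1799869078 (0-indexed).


0b1101011010001111101001010010110. Lowest set bit at position 1

1


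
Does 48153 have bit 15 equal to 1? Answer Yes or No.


0b1011110000011001, bit 15 = 1. Yes

Yes


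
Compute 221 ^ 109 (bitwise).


0b11011101 ^ 0b1101101 = 0b10110000 = 176

176


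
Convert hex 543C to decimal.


543C hex = 21564 decimal

21564


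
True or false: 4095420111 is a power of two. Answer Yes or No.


0b11110100000110110010011011001111. Multiple bits set => No

No


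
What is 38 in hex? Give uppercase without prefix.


38 = 26 hex

26


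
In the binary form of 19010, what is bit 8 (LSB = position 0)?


0b100101001000010, position 8 = 0

0


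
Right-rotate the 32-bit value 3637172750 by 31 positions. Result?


Rotate 0b11011000110010101101101000001110 right by 31 (32-bit) = 0b10110001100101011011010000011101 = 2979378205

2979378205


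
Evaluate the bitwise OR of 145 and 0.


0b10010001 | 0b0 = 0b10010001 = 145

145


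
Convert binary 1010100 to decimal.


1010100 in decimal = 84

84


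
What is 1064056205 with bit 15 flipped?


1064056205 ^ (1 << 15) = 1064056205 ^ 32768 = 1064088973

1064088973


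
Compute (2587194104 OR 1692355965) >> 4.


Step 1: 2587194104 | 1692355965 = 4278157309
Step 2: 4278157309 >> 4 = 267384831

267384831


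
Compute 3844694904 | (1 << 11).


3844694904 | (1 << 11) = 3844694904 | 2048 = 3844696952

3844696952


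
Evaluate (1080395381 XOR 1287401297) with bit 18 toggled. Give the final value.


Step 1: 1080395381 ^ 1287401297 = 215591204
Step 2: 215591204 ^ (1 << 18) = 215591204 ^ 262144 = 215853348

215853348


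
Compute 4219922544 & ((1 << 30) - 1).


4219922544 & 1073741823 = 998697072

998697072


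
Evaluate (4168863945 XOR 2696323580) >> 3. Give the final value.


Step 1: 4168863945 ^ 2696323580 = 1489858869
Step 2: 1489858869 >> 3 = 186232358

186232358


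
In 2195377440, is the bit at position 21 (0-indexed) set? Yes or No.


0b10000010110110101100110100100000, bit 21 = 0. No

No


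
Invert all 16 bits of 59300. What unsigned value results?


59300 ^ 65535 = 6235

6235


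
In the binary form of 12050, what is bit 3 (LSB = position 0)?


0b10111100010010, position 3 = 0

0


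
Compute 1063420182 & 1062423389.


0b111111011000101000000100010110 & 0b111111010100110100101101011101 = 0b111111010000100000000100010100 = 1061290260

1061290260


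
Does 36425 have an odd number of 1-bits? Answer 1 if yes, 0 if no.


0b1000111001001001 has 7 ones => parity 1

1


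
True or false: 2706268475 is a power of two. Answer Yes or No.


0b10100001010011100110000100111011. Multiple bits set => No

No


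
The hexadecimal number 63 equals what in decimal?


63 hex = 99 decimal

99


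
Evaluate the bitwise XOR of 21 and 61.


0b10101 ^ 0b111101 = 0b101000 = 40

40


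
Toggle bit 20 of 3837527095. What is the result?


3837527095 ^ (1 << 20) = 3837527095 ^ 1048576 = 3836478519

3836478519


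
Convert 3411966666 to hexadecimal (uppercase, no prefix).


3411966666 = CB5E7ACA hex

CB5E7ACA


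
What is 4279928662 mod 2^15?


4279928662 & 32767 = 1878

1878


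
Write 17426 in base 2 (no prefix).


17426 = 100010000010010 in binary

100010000010010


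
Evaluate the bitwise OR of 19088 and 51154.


0b100101010010000 | 0b1100011111010010 = 0b1100111111010010 = 53202

53202


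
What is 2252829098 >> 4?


0b10000110010001110111000110101010 >> 4 = 0b1000011001000111011100011010 = 140801818

140801818


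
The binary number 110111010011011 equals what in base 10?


110111010011011 in decimal = 28315

28315


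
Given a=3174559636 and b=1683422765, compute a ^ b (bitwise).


3174559636 ^ 1683422765 = 3647017401

3647017401


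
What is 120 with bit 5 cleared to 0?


120 & ~(1 << 5) = 88

88


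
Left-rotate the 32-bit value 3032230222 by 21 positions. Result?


Rotate 0b10110100101111000010100101001110 left by 21 (32-bit) = 0b101001110101101001011110000101 = 701929349

701929349


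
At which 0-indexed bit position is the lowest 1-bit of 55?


0b110111. Lowest set bit at position 0

0


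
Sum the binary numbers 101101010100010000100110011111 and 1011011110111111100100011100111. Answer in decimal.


101101010100010000100110011111 + 1011011110111111100100011100111 = 10001001001100001101001010000110 = 2301678214

2301678214


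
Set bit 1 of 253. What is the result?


253 | (1 << 1) = 253 | 2 = 255

255


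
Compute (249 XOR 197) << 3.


Step 1: 249 ^ 197 = 60
Step 2: 60 << 3 = 480

480


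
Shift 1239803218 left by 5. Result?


0b1001001111001011110010101010010 << 5 = 0b100100111100101111001010101001000000 = 39673702976

39673702976


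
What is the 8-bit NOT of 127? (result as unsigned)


~0b1111111 = 0b10000000 = 128 (8-bit unsigned)

128


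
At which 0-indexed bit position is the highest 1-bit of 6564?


0b1100110100100. Highest set bit at position 12

12


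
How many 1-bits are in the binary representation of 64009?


0b1111101000001001 has 8 set bits

8


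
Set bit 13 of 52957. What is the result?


52957 | (1 << 13) = 52957 | 8192 = 61149

61149


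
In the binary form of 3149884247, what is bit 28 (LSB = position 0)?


0b10111011101111110110101101010111, position 28 = 1

1


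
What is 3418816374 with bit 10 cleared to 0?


3418816374 & ~(1 << 10) = 3418815350

3418815350


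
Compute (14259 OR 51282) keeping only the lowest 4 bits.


Step 1: 14259 | 51282 = 65523
Step 2: 65523 & 15 = 3

3


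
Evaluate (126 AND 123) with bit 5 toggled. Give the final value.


Step 1: 126 & 123 = 122
Step 2: 122 ^ (1 << 5) = 122 ^ 32 = 90

90


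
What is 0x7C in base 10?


7C hex = 124 decimal

124


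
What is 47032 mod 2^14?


47032 & 16383 = 14264

14264


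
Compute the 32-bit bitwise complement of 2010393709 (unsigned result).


~0b1110111110101000010110001101101 = 0b10001000001010111101001110010010 = 2284573586 (32-bit unsigned)

2284573586


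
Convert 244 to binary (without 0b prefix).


244 = 11110100 in binary

11110100


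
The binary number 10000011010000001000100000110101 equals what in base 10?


10000011010000001000100000110101 in decimal = 2202044469

2202044469


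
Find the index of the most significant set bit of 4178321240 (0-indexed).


0b11111001000011000001111101011000. Highest set bit at position 31

31


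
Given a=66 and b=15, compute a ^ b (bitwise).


66 ^ 15 = 77

77


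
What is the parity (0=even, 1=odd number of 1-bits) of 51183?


0b1100011111101111 has 12 ones => parity 0

0


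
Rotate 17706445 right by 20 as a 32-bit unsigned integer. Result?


Rotate 0b1000011100010110111001101 right by 20 (32-bit) = 0b11100010110111001101000000010000 = 3806122000

3806122000


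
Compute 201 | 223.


0b11001001 | 0b11011111 = 0b11011111 = 223

223


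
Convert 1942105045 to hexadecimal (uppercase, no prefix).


1942105045 = 73C22BD5 hex

73C22BD5


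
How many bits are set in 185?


0b10111001 has 5 set bits

5


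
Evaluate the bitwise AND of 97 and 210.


0b1100001 & 0b11010010 = 0b1000000 = 64

64


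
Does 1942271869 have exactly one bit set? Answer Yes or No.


0b1110011110001001011011101111101. Multiple bits set => No

No


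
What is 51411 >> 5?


0b1100100011010011 >> 5 = 0b11001000110 = 1606

1606


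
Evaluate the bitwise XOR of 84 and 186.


0b1010100 ^ 0b10111010 = 0b11101110 = 238

238


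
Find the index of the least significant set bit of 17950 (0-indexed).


0b100011000011110. Lowest set bit at position 1

1


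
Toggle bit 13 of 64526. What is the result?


64526 ^ (1 << 13) = 64526 ^ 8192 = 56334

56334


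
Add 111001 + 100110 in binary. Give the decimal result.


111001 + 100110 = 1011111 = 95

95


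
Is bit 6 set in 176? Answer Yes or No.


0b10110000, bit 6 = 0. No

No


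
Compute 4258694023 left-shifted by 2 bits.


0b11111101110101101000001110000111 << 2 = 0b1111110111010110100000111000011100 = 17034776092

17034776092


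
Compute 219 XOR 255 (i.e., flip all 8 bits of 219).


219 ^ 255 = 36

36


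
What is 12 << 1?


0b1100 << 1 = 0b11000 = 24

24


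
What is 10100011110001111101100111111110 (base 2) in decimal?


10100011110001111101100111111110 in decimal = 2747783678

2747783678


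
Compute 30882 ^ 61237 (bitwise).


0b111100010100010 ^ 0b1110111100110101 = 0b1001011110010111 = 38807

38807


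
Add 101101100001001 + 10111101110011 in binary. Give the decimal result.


101101100001001 + 10111101110011 = 1000101001111100 = 35452

35452


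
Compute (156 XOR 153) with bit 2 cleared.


Step 1: 156 ^ 153 = 5
Step 2: 5 & ~(1 << 2) = 1

1


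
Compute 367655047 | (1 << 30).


367655047 | (1 << 30) = 367655047 | 1073741824 = 1441396871

1441396871


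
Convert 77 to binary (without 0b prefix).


77 = 1001101 in binary

1001101


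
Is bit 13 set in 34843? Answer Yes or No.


0b1000100000011011, bit 13 = 0. No

No


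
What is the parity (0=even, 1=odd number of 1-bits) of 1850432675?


0b1101110010010110101110010100011 has 17 ones => parity 1

1


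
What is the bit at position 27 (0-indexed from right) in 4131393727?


0b11110110010000000001000010111111, position 27 = 0

0


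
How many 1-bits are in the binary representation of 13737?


0b11010110101001 has 8 set bits

8


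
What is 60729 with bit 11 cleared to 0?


60729 & ~(1 << 11) = 58681

58681


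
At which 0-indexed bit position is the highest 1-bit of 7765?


0b1111001010101. Highest set bit at position 12

12


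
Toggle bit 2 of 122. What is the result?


122 ^ (1 << 2) = 122 ^ 4 = 126

126


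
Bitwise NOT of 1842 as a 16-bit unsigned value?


~0b11100110010 = 0b1111100011001101 = 63693 (16-bit unsigned)

63693


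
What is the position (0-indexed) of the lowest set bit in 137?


0b10001001. Lowest set bit at position 0

0


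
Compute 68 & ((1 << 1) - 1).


68 & 1 = 0

0


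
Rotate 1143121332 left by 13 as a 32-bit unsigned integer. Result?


Rotate 0b1000100001000101010010110110100 left by 13 (32-bit) = 0b1010100101101101000100010000100 = 1421248644

1421248644


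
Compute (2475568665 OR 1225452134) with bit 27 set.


Step 1: 2475568665 | 1225452134 = 3683577471
Step 2: 3683577471 | (1 << 27) = 3683577471 | 134217728 = 3683577471

3683577471


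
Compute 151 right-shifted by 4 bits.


0b10010111 >> 4 = 0b1001 = 9

9


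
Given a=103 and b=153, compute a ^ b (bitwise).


103 ^ 153 = 254

254


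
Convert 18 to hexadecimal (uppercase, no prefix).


18 = 12 hex

12


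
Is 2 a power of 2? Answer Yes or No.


0b10. Only one bit set => Yes

Yes


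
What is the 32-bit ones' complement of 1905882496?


1905882496 ^ 4294967295 = 2389084799

2389084799


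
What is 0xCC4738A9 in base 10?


CC4738A9 hex = 3427219625 decimal

3427219625


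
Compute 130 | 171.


0b10000010 | 0b10101011 = 0b10101011 = 171

171


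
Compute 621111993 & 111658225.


0b100101000001010110101010111001 & 0b110101001111100010011110001 = 0b100000001010100000010110001 = 67453105

67453105


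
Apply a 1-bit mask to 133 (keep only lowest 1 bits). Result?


133 & 1 = 1

1


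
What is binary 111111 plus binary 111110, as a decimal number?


111111 + 111110 = 1111101 = 125

125


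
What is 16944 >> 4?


0b100001000110000 >> 4 = 0b10000100011 = 1059

1059


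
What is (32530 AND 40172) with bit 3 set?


Step 1: 32530 & 40172 = 7168
Step 2: 7168 | (1 << 3) = 7168 | 8 = 7176

7176


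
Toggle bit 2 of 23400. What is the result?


23400 ^ (1 << 2) = 23400 ^ 4 = 23404

23404


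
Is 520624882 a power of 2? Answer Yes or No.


0b11111000010000001101011110010. Multiple bits set => No

No


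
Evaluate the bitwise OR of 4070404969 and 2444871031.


0b11110010100111010111001101101001 | 0b10010001101110011100010101110111 = 0b11110011101111011111011101111111 = 4089313151

4089313151


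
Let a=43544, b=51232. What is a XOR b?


43544 ^ 51232 = 25144

25144


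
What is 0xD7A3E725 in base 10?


D7A3E725 hex = 3617842981 decimal

3617842981


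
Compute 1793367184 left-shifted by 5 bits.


0b1101010111001001001110010010000 << 5 = 0b110101011100100100111001001000000000 = 57387749888

57387749888


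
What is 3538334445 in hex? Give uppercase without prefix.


3538334445 = D2E6B2ED hex

D2E6B2ED


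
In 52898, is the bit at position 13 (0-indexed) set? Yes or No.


0b1100111010100010, bit 13 = 0. No

No


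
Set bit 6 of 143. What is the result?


143 | (1 << 6) = 143 | 64 = 207

207


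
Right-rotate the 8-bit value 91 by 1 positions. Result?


Rotate 0b1011011 right by 1 (8-bit) = 0b10101101 = 173

173


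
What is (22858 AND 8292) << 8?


Step 1: 22858 & 8292 = 64
Step 2: 64 << 8 = 16384

16384


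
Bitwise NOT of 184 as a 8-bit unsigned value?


~0b10111000 = 0b1000111 = 71 (8-bit unsigned)

71


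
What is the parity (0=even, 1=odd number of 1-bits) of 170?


0b10101010 has 4 ones => parity 0

0


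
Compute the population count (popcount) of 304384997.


0b10010001001001000101111100101 has 13 set bits

13


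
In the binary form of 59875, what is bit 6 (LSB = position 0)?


0b1110100111100011, position 6 = 1

1


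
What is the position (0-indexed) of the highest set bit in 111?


0b1101111. Highest set bit at position 6

6


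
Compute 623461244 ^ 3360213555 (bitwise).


0b100101001010010100001101111100 ^ 0b11001000010010001100101000110011 = 0b11101101011000011000100101001111 = 3982592335

3982592335


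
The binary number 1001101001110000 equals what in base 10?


1001101001110000 in decimal = 39536

39536


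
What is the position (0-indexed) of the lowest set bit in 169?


0b10101001. Lowest set bit at position 0

0


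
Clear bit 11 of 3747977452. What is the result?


3747977452 & ~(1 << 11) = 3747975404

3747975404


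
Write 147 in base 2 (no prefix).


147 = 10010011 in binary

10010011


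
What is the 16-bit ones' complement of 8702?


8702 ^ 65535 = 56833

56833


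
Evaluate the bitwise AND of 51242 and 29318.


0b1100100000101010 & 0b111001010000110 = 0b100000000000010 = 16386

16386


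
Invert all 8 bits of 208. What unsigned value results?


208 ^ 255 = 47

47


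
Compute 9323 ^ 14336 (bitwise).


0b10010001101011 ^ 0b11100000000000 = 0b1110001101011 = 7275

7275


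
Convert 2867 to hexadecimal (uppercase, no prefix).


2867 = B33 hex

B33


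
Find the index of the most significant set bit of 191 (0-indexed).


0b10111111. Highest set bit at position 7

7


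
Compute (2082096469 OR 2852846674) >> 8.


Step 1: 2082096469 | 2852846674 = 4263181655
Step 2: 4263181655 >> 8 = 16653053

16653053


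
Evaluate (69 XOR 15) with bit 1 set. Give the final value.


Step 1: 69 ^ 15 = 74
Step 2: 74 | (1 << 1) = 74 | 2 = 74

74


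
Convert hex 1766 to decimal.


1766 hex = 5990 decimal

5990


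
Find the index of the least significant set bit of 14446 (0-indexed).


0b11100001101110. Lowest set bit at position 1

1


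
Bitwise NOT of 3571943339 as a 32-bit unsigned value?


~0b11010100111001111000011110101011 = 0b101011000110000111100001010100 = 723023956 (32-bit unsigned)

723023956


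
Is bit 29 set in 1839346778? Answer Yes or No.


0b1101101101000100011010001011010, bit 29 = 1. Yes

Yes


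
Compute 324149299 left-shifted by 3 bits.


0b10011010100100010000000110011 << 3 = 0b10011010100100010000000110011000 = 2593194392

2593194392


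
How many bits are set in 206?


0b11001110 has 5 set bits

5


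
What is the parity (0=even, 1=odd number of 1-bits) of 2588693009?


0b10011010010011000101001000010001 has 12 ones => parity 0

0


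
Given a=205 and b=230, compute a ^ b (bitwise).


205 ^ 230 = 43

43


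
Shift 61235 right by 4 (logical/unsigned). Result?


0b1110111100110011 >> 4 = 0b111011110011 = 3827

3827


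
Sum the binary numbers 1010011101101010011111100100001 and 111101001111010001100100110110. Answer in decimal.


1010011101101010011111100100001 + 111101001111010001100100110110 = 10010000111100100101100001010111 = 2431801431

2431801431


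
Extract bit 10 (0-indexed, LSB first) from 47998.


0b1011101101111110, position 10 = 0

0


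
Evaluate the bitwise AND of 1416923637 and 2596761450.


0b1010100011101001000100111110101 & 0b10011010110001110110111101101010 = 0b10000010001000000100101100000 = 272894304

272894304


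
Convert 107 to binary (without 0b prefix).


107 = 1101011 in binary

1101011


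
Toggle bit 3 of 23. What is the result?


23 ^ (1 << 3) = 23 ^ 8 = 31

31


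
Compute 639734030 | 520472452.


0b100110001000011001000100001110 | 0b11111000001011100011110000100 = 0b111111001001011101011110001110 = 1059444622

1059444622


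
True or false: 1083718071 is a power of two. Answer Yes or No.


0b1000000100110000011100110110111. Multiple bits set => No

No


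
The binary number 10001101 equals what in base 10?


10001101 in decimal = 141

141


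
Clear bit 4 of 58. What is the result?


58 & ~(1 << 4) = 42

42


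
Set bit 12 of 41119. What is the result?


41119 | (1 << 12) = 41119 | 4096 = 45215

45215


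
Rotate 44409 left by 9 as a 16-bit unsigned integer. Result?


Rotate 0b1010110101111001 left by 9 (16-bit) = 0b1111001101011010 = 62298

62298


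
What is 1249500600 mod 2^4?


1249500600 & 15 = 8

8


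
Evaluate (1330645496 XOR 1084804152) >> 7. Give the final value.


Step 1: 1330645496 ^ 1084804152 = 267961792
Step 2: 267961792 >> 7 = 2093451

2093451


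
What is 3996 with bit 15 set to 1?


3996 | (1 << 15) = 3996 | 32768 = 36764

36764


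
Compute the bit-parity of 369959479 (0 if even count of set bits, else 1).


0b10110000011010010001000110111 has 13 ones => parity 1

1


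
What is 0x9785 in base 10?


9785 hex = 38789 decimal

38789


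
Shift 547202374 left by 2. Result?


0b100000100111011010010101000110 << 2 = 0b10000010011101101001010100011000 = 2188809496

2188809496


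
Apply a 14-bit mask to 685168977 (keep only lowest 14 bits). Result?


685168977 & 16383 = 6481

6481


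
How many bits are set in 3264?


0b110011000000 has 4 set bits

4


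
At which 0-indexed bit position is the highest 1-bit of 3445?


0b110101110101. Highest set bit at position 11

11


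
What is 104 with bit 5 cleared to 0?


104 & ~(1 << 5) = 72

72


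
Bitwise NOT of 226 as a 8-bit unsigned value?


~0b11100010 = 0b11101 = 29 (8-bit unsigned)

29


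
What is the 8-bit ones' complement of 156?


156 ^ 255 = 99

99


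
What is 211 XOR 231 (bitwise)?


0b11010011 ^ 0b11100111 = 0b110100 = 52

52


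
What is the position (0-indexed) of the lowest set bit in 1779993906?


0b1101010000110001000110100110010. Lowest set bit at position 1

1


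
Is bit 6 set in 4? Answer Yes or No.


0b100, bit 6 = 0. No

No


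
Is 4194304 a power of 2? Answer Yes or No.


0b10000000000000000000000. Only one bit set => Yes

Yes


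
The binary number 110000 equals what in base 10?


110000 in decimal = 48

48


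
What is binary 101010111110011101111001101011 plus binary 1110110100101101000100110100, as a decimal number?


101010111110011101111001101011 + 1110110100101101000100110100 = 111001110011001010111110011111 = 969715615

969715615


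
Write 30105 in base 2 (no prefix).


30105 = 111010110011001 in binary

111010110011001


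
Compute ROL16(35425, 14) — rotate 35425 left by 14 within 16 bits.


Rotate 0b1000101001100001 left by 14 (16-bit) = 0b110001010011000 = 25240

25240


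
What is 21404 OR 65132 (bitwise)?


0b101001110011100 | 0b1111111001101100 = 0b1111111111111100 = 65532

65532


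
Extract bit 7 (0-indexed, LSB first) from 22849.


0b101100101000001, position 7 = 0

0


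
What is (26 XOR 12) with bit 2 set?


Step 1: 26 ^ 12 = 22
Step 2: 22 | (1 << 2) = 22 | 4 = 22

22


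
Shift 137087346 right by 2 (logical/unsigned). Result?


0b1000001010111100100101110010 >> 2 = 0b10000010101111001001011100 = 34271836

34271836


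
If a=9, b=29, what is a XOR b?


9 ^ 29 = 20

20


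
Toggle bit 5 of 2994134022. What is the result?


2994134022 ^ (1 << 5) = 2994134022 ^ 32 = 2994134054

2994134054


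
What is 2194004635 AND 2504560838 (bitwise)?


0b10000010110001011101101010011011 & 0b10010101010010001001000011000110 = 0b10000000010000001001000010000010 = 2151714946

2151714946


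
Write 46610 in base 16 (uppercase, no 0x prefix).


46610 = B612 hex

B612


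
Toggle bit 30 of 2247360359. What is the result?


2247360359 ^ (1 << 30) = 2247360359 ^ 1073741824 = 3321102183

3321102183


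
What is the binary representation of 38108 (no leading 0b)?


38108 = 1001010011011100 in binary

1001010011011100


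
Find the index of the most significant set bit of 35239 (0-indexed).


0b1000100110100111. Highest set bit at position 15

15


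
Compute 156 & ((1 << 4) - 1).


156 & 15 = 12

12


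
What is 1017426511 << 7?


0b111100101001001011001001001111 << 7 = 0b1111001010010010110010010011110000000 = 130230593408

130230593408


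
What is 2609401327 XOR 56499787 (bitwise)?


0b10011011100010000100110111101111 ^ 0b11010111100001111001001011 = 0b10011000110101100101001110100100 = 2564182948

2564182948


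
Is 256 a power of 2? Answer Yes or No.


0b100000000. Only one bit set => Yes

Yes


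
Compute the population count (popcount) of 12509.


0b11000011011101 has 8 set bits

8


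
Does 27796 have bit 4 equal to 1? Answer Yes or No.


0b110110010010100, bit 4 = 1. Yes

Yes


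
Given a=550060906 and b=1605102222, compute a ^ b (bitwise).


550060906 ^ 1605102222 = 2137172452

2137172452


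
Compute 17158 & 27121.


0b100001100000110 & 0b110100111110001 = 0b100000100000000 = 16640

16640


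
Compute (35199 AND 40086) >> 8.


Step 1: 35199 & 40086 = 34838
Step 2: 34838 >> 8 = 136

136


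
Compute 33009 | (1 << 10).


33009 | (1 << 10) = 33009 | 1024 = 34033

34033


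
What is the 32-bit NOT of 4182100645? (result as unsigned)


~0b11111001010001011100101010100101 = 0b110101110100011010101011010 = 112866650 (32-bit unsigned)

112866650


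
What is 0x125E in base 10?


125E hex = 4702 decimal

4702


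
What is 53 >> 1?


0b110101 >> 1 = 0b11010 = 26

26


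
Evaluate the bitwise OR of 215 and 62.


0b11010111 | 0b111110 = 0b11111111 = 255

255


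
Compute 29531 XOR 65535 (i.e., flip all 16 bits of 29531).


29531 ^ 65535 = 36004

36004


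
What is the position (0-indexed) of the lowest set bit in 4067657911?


0b11110010011100111000100010110111. Lowest set bit at position 0

0


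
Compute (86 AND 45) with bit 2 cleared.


Step 1: 86 & 45 = 4
Step 2: 4 & ~(1 << 2) = 0

0


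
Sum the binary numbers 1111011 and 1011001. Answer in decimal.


1111011 + 1011001 = 11010100 = 212

212


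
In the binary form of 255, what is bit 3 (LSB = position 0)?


0b11111111, position 3 = 1

1


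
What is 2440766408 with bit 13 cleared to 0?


2440766408 & ~(1 << 13) = 2440758216

2440758216


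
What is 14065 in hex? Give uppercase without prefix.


14065 = 36F1 hex

36F1


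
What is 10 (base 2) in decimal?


10 in decimal = 2

2


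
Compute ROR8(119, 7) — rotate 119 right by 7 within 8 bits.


Rotate 0b1110111 right by 7 (8-bit) = 0b11101110 = 238

238


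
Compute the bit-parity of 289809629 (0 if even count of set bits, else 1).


0b10001010001100010010011011101 has 13 ones => parity 1

1


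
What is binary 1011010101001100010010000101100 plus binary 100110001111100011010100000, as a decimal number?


1011010101001100010010000101100 + 100110001111100011010100000 = 1011111011011011110101011001100 = 1601039052

1601039052


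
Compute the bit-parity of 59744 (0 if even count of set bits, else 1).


0b1110100101100000 has 7 ones => parity 1

1


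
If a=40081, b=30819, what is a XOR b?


40081 ^ 30819 = 58610

58610


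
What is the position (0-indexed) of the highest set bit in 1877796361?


0b1101111111011001110011000001001. Highest set bit at position 30

30


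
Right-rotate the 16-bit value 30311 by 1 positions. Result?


Rotate 0b111011001100111 right by 1 (16-bit) = 0b1011101100110011 = 47923

47923


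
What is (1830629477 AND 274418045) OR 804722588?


Step 1: 1830629477 & 274418045 = 1638501
Step 2: 1638501 | 804722588 = 805246973

805246973


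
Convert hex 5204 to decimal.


5204 hex = 20996 decimal

20996


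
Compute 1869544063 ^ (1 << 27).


1869544063 ^ (1 << 27) = 1869544063 ^ 134217728 = 1735326335

1735326335


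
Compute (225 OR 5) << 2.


Step 1: 225 | 5 = 229
Step 2: 229 << 2 = 916

916


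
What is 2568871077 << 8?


0b10011001000111011101110010100101 << 8 = 0b1001100100011101110111001010010100000000 = 657630995712

657630995712


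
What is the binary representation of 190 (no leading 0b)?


190 = 10111110 in binary

10111110


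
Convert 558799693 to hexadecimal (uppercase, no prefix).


558799693 = 214E9B4D hex

214E9B4D


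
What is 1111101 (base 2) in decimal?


1111101 in decimal = 125

125


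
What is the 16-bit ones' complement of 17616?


17616 ^ 65535 = 47919

47919


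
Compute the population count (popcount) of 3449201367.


0b11001101100101101010001011010111 has 18 set bits

18


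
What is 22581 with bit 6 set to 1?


22581 | (1 << 6) = 22581 | 64 = 22645

22645


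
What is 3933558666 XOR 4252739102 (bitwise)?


0b11101010011101010101011110001010 ^ 0b11111101011110111010011000011110 = 0b10111000011101111000110010100 = 386855316

386855316


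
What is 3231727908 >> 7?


0b11000000101000000100000100100100 >> 7 = 0b1100000010100000010000010 = 25247874

25247874
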